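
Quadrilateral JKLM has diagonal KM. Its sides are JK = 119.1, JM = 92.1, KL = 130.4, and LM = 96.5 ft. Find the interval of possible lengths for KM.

33.9 < KM < 211.2

From triangle JKM: |119.1 − 92.1| < KM < 119.1 + 92.1, i.e. 27.0 < KM < 211.2.
From triangle LKM: 33.9 < KM < 226.9.
Both must hold, so KM lies in the intersection.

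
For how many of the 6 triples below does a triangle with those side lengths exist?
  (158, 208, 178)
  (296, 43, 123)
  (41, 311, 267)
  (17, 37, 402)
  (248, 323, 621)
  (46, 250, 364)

1

(158,178,208): 158+178 > 208 → valid
(43,123,296): 43+123 ≤ 296 → not valid
(41,267,311): 41+267 ≤ 311 → not valid
(17,37,402): 17+37 ≤ 402 → not valid
(248,323,621): 248+323 ≤ 621 → not valid
(46,250,364): 46+250 ≤ 364 → not valid
1 of the 6 triples forms a triangle.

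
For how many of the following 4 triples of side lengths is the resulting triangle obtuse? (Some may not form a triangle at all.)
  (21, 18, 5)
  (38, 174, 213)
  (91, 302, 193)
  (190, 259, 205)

(21,18,5): 5²+18² = 349 < 441 = 21² → obtuse
(38,174,213): 38+174 ≤ 213, not a triangle
(91,302,193): 91+193 ≤ 302, not a triangle
(190,259,205): 190²+205² = 78125 > 67081 = 259² → acute
1 of the 4 is obtuse.

1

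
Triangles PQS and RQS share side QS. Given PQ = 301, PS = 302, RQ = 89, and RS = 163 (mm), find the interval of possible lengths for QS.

From triangle PQS: |301 − 302| < QS < 301 + 302, i.e. 1 < QS < 603.
From triangle RQS: 74 < QS < 252.
Both must hold, so QS lies in the intersection.

74 < QS < 252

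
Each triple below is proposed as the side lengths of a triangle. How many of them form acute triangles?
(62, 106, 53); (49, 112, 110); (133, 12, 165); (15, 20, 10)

1

(62,106,53): 53²+62² = 6653 < 11236 = 106² → obtuse
(49,112,110): 49²+110² = 14501 > 12544 = 112² → acute
(133,12,165): 12+133 ≤ 165, not a triangle
(15,20,10): 10²+15² = 325 < 400 = 20² → obtuse
1 of the 4 is acute.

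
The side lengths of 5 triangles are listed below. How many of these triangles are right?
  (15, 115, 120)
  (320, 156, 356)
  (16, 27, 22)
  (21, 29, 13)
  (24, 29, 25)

1

(15,115,120): 15²+115² = 13450 < 14400 = 120² → obtuse
(320,156,356): 156²+320² = 126736 = 356² → right
(16,27,22): 16²+22² = 740 > 729 = 27² → acute
(21,29,13): 13²+21² = 610 < 841 = 29² → obtuse
(24,29,25): 24²+25² = 1201 > 841 = 29² → acute
1 of the 5 is right.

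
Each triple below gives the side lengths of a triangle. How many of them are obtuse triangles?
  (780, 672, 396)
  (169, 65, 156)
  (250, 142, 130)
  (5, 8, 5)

2

(780,672,396): 396²+672² = 608400 = 780² → right
(169,65,156): 65²+156² = 28561 = 169² → right
(250,142,130): 130²+142² = 37064 < 62500 = 250² → obtuse
(5,8,5): 5²+5² = 50 < 64 = 8² → obtuse
2 of the 4 are obtuse.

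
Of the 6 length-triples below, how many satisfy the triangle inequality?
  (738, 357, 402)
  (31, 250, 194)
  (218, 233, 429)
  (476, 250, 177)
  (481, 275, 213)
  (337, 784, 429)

3

(357,402,738): 357+402 > 738 → valid
(31,194,250): 31+194 ≤ 250 → not valid
(218,233,429): 218+233 > 429 → valid
(177,250,476): 177+250 ≤ 476 → not valid
(213,275,481): 213+275 > 481 → valid
(337,429,784): 337+429 ≤ 784 → not valid
3 of the 6 triples form a triangle.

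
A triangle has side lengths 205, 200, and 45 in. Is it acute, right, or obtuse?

right

Compare the square of the longest side to the sum of squares of the other two: 45² + 200² = 42025 = 205².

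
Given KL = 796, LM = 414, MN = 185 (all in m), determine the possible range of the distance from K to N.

The maximum is all hops collinear in one direction: 796 + 414 + 185 = 1395.
The longest hop is 796; the others sum to 599. Folding the others back against it leaves at least 796 − 599 = 197.

197 ≤ KN ≤ 1395 m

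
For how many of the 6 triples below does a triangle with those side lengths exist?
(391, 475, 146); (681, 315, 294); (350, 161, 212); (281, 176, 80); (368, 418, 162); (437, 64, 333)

3

(146,391,475): 146+391 > 475 → valid
(294,315,681): 294+315 ≤ 681 → not valid
(161,212,350): 161+212 > 350 → valid
(80,176,281): 80+176 ≤ 281 → not valid
(162,368,418): 162+368 > 418 → valid
(64,333,437): 64+333 ≤ 437 → not valid
3 of the 6 triples form a triangle.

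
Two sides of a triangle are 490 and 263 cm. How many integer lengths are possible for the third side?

525

The third side lies in the open interval (227, 753).
Integers from 228 to 752 inclusive: 752 − 228 + 1 = 525.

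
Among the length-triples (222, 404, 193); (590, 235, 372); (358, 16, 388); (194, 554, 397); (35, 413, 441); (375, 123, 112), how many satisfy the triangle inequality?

(193,222,404): 193+222 > 404 → valid
(235,372,590): 235+372 > 590 → valid
(16,358,388): 16+358 ≤ 388 → not valid
(194,397,554): 194+397 > 554 → valid
(35,413,441): 35+413 > 441 → valid
(112,123,375): 112+123 ≤ 375 → not valid
4 of the 6 triples form a triangle.

4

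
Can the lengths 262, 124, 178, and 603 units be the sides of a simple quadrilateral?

For a quadrilateral, each side must be shorter than the sum of the others.
Here the longest side is 603, but the remaining 3 sides sum to only 564.

No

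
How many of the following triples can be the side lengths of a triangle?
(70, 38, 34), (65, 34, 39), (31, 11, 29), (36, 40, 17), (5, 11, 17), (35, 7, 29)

(34,38,70): 34+38 > 70 → valid
(34,39,65): 34+39 > 65 → valid
(11,29,31): 11+29 > 31 → valid
(17,36,40): 17+36 > 40 → valid
(5,11,17): 5+11 ≤ 17 → not valid
(7,29,35): 7+29 > 35 → valid
5 of the 6 triples form a triangle.

5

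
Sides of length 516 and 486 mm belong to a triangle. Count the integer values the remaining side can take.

The third side lies in the open interval (30, 1002).
Integers from 31 to 1001 inclusive: 1001 − 31 + 1 = 971.

971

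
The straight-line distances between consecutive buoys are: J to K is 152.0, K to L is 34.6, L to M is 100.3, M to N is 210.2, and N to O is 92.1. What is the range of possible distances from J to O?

The maximum is all hops collinear in one direction: 152.0 + 34.6 + 100.3 + 210.2 + 92.1 = 589.2.
The longest hop is 210.2; the others sum to 379.0. Since 210.2 ≤ 379.0, the path can fold back on itself completely, so the minimum distance is 0.

0 ≤ JO ≤ 589.2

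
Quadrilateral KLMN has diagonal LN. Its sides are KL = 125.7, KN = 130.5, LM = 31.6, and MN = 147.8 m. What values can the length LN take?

From triangle KLN: |125.7 − 130.5| < LN < 125.7 + 130.5, i.e. 4.8 < LN < 256.2.
From triangle MLN: 116.2 < LN < 179.4.
Both must hold, so LN lies in the intersection.

116.2 < LN < 179.4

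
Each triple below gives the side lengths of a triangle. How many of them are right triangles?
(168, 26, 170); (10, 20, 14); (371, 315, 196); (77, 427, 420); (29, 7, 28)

3

(168,26,170): 26²+168² = 28900 = 170² → right
(10,20,14): 10²+14² = 296 < 400 = 20² → obtuse
(371,315,196): 196²+315² = 137641 = 371² → right
(77,427,420): 77²+420² = 182329 = 427² → right
(29,7,28): 7²+28² = 833 < 841 = 29² → obtuse
3 of the 5 are right.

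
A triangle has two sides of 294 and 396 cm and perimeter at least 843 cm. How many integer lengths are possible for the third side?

Triangle inequality: 102 < x < 690. Perimeter ≥ 843 gives x ≥ 843 − 294 − 396 = 153.
So 153 ≤ x < 690; integers 153 through 689: 537 values.

537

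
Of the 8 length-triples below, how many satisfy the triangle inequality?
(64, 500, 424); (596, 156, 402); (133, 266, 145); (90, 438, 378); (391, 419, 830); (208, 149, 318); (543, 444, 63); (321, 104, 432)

3

(64,424,500): 64+424 ≤ 500 → not valid
(156,402,596): 156+402 ≤ 596 → not valid
(133,145,266): 133+145 > 266 → valid
(90,378,438): 90+378 > 438 → valid
(391,419,830): 391+419 ≤ 830 → not valid
(149,208,318): 149+208 > 318 → valid
(63,444,543): 63+444 ≤ 543 → not valid
(104,321,432): 104+321 ≤ 432 → not valid
3 of the 8 triples form a triangle.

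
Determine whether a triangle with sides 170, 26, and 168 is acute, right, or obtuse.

right

Compare the square of the longest side to the sum of squares of the other two: 26² + 168² = 28900 = 170².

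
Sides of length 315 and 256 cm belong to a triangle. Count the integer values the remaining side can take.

The third side lies in the open interval (59, 571).
Integers from 60 to 570 inclusive: 570 − 60 + 1 = 511.

511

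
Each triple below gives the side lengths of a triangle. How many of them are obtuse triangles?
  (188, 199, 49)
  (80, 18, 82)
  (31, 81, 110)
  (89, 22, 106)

3

(188,199,49): 49²+188² = 37745 < 39601 = 199² → obtuse
(80,18,82): 18²+80² = 6724 = 82² → right
(31,81,110): 31²+81² = 7522 < 12100 = 110² → obtuse
(89,22,106): 22²+89² = 8405 < 11236 = 106² → obtuse
3 of the 4 are obtuse.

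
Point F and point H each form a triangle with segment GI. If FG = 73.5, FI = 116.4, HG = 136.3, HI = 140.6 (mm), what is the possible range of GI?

From triangle FGI: |73.5 − 116.4| < GI < 73.5 + 116.4, i.e. 42.9 < GI < 189.9.
From triangle HGI: 4.3 < GI < 276.9.
Both must hold, so GI lies in the intersection.

42.9 < GI < 189.9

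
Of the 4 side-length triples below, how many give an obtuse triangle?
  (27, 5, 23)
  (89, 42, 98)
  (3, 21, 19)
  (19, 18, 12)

2

(27,5,23): 5²+23² = 554 < 729 = 27² → obtuse
(89,42,98): 42²+89² = 9685 > 9604 = 98² → acute
(3,21,19): 3²+19² = 370 < 441 = 21² → obtuse
(19,18,12): 12²+18² = 468 > 361 = 19² → acute
2 of the 4 are obtuse.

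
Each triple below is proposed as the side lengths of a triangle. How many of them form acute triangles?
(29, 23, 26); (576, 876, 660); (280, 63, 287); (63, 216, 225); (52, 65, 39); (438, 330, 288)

(29,23,26): 23²+26² = 1205 > 841 = 29² → acute
(576,876,660): 576²+660² = 767376 = 876² → right
(280,63,287): 63²+280² = 82369 = 287² → right
(63,216,225): 63²+216² = 50625 = 225² → right
(52,65,39): 39²+52² = 4225 = 65² → right
(438,330,288): 288²+330² = 191844 = 438² → right
1 of the 6 is acute.

1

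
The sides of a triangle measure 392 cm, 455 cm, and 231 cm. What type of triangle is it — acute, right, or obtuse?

Compare the square of the longest side to the sum of squares of the other two: 231² + 392² = 207025 = 455².

right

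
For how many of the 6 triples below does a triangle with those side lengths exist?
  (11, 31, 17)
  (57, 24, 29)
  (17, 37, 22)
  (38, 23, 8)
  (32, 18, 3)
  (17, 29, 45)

2

(11,17,31): 11+17 ≤ 31 → not valid
(24,29,57): 24+29 ≤ 57 → not valid
(17,22,37): 17+22 > 37 → valid
(8,23,38): 8+23 ≤ 38 → not valid
(3,18,32): 3+18 ≤ 32 → not valid
(17,29,45): 17+29 > 45 → valid
2 of the 6 triples form a triangle.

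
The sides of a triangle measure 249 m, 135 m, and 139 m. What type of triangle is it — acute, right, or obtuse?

obtuse

Compare the square of the longest side to the sum of squares of the other two: 135² + 139² = 37546 < 62001 = 249².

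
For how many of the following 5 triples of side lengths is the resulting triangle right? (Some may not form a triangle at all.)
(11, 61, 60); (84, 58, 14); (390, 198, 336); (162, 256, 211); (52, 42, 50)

2

(11,61,60): 11²+60² = 3721 = 61² → right
(84,58,14): 14+58 ≤ 84, not a triangle
(390,198,336): 198²+336² = 152100 = 390² → right
(162,256,211): 162²+211² = 70765 > 65536 = 256² → acute
(52,42,50): 42²+50² = 4264 > 2704 = 52² → acute
2 of the 5 are right.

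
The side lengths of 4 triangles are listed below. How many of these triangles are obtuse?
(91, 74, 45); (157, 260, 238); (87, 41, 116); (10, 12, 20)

3

(91,74,45): 45²+74² = 7501 < 8281 = 91² → obtuse
(157,260,238): 157²+238² = 81293 > 67600 = 260² → acute
(87,41,116): 41²+87² = 9250 < 13456 = 116² → obtuse
(10,12,20): 10²+12² = 244 < 400 = 20² → obtuse
3 of the 4 are obtuse.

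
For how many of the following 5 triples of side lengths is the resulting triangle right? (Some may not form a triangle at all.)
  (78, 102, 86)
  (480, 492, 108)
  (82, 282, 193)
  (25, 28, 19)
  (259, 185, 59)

1

(78,102,86): 78²+86² = 13480 > 10404 = 102² → acute
(480,492,108): 108²+480² = 242064 = 492² → right
(82,282,193): 82+193 ≤ 282, not a triangle
(25,28,19): 19²+25² = 986 > 784 = 28² → acute
(259,185,59): 59+185 ≤ 259, not a triangle
1 of the 5 is right.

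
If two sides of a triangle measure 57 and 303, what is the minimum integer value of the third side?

The third side must be strictly greater than |57 − 303| = 246.
The smallest integer above 246 is 247.

247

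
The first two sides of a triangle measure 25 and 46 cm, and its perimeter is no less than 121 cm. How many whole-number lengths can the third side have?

21

Triangle inequality: 21 < x < 71. Perimeter ≥ 121 gives x ≥ 121 − 25 − 46 = 50.
So 50 ≤ x < 71; integers 50 through 70: 21 values.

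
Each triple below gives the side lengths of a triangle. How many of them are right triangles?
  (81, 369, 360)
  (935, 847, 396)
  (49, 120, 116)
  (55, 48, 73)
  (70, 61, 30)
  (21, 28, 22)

3

(81,369,360): 81²+360² = 136161 = 369² → right
(935,847,396): 396²+847² = 874225 = 935² → right
(49,120,116): 49²+116² = 15857 > 14400 = 120² → acute
(55,48,73): 48²+55² = 5329 = 73² → right
(70,61,30): 30²+61² = 4621 < 4900 = 70² → obtuse
(21,28,22): 21²+22² = 925 > 784 = 28² → acute
3 of the 6 are right.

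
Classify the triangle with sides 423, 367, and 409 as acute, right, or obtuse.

acute

Compare the square of the longest side to the sum of squares of the other two: 367² + 409² = 301970 > 178929 = 423².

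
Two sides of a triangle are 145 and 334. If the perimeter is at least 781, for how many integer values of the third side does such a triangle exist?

Triangle inequality: 189 < x < 479. Perimeter ≥ 781 gives x ≥ 781 − 145 − 334 = 302.
So 302 ≤ x < 479; integers 302 through 478: 177 values.

177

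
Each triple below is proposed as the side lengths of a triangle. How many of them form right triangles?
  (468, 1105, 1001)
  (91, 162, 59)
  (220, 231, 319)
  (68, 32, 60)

3

(468,1105,1001): 468²+1001² = 1221025 = 1105² → right
(91,162,59): 59+91 ≤ 162, not a triangle
(220,231,319): 220²+231² = 101761 = 319² → right
(68,32,60): 32²+60² = 4624 = 68² → right
3 of the 4 are right.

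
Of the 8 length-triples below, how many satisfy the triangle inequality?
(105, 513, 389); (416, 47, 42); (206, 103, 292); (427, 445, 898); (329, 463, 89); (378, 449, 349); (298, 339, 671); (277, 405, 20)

(105,389,513): 105+389 ≤ 513 → not valid
(42,47,416): 42+47 ≤ 416 → not valid
(103,206,292): 103+206 > 292 → valid
(427,445,898): 427+445 ≤ 898 → not valid
(89,329,463): 89+329 ≤ 463 → not valid
(349,378,449): 349+378 > 449 → valid
(298,339,671): 298+339 ≤ 671 → not valid
(20,277,405): 20+277 ≤ 405 → not valid
2 of the 8 triples form a triangle.

2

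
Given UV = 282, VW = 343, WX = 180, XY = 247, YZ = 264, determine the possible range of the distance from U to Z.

0 ≤ UZ ≤ 1316

The maximum is all hops collinear in one direction: 282 + 343 + 180 + 247 + 264 = 1316.
The longest hop is 343; the others sum to 973. Since 343 ≤ 973, the path can fold back on itself completely, so the minimum distance is 0.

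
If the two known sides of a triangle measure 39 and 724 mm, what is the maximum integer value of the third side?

762

The third side must be strictly less than 39 + 724 = 763.
The largest integer below 763 is 762.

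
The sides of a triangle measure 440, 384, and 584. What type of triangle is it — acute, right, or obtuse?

Compare the square of the longest side to the sum of squares of the other two: 384² + 440² = 341056 = 584².

right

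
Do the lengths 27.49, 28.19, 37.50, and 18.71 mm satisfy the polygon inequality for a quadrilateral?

A quadrilateral exists iff every side is shorter than the sum of the others — equivalently, the longest side is less than the sum of the rest.
Longest side 37.50 < 74.39 (sum of the remaining 3), so yes.

Yes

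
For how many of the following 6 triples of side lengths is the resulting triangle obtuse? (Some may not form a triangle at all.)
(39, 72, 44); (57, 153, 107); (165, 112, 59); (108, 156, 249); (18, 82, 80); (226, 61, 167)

(39,72,44): 39²+44² = 3457 < 5184 = 72² → obtuse
(57,153,107): 57²+107² = 14698 < 23409 = 153² → obtuse
(165,112,59): 59²+112² = 16025 < 27225 = 165² → obtuse
(108,156,249): 108²+156² = 36000 < 62001 = 249² → obtuse
(18,82,80): 18²+80² = 6724 = 82² → right
(226,61,167): 61²+167² = 31610 < 51076 = 226² → obtuse
5 of the 6 are obtuse.

5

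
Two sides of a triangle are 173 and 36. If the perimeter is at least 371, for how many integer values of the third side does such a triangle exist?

Triangle inequality: 137 < x < 209. Perimeter ≥ 371 gives x ≥ 371 − 173 − 36 = 162.
So 162 ≤ x < 209; integers 162 through 208: 47 values.

47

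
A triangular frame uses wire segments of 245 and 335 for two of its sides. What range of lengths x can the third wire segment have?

90 < x < 580

By the triangle inequality, x must be less than 245 + 335 = 580 and greater than |245 − 335| = 90.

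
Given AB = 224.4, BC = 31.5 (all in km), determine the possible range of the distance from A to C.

By the triangle inequality, |224.4 − 31.5| ≤ AC ≤ 224.4 + 31.5.

192.9 ≤ AC ≤ 255.9 km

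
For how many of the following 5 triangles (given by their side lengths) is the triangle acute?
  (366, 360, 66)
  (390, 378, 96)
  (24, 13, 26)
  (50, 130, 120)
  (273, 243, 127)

(366,360,66): 66²+360² = 133956 = 366² → right
(390,378,96): 96²+378² = 152100 = 390² → right
(24,13,26): 13²+24² = 745 > 676 = 26² → acute
(50,130,120): 50²+120² = 16900 = 130² → right
(273,243,127): 127²+243² = 75178 > 74529 = 273² → acute
2 of the 5 are acute.

2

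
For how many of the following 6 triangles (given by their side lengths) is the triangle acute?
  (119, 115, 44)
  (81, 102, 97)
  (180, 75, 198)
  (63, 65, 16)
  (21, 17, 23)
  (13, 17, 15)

(119,115,44): 44²+115² = 15161 > 14161 = 119² → acute
(81,102,97): 81²+97² = 15970 > 10404 = 102² → acute
(180,75,198): 75²+180² = 38025 < 39204 = 198² → obtuse
(63,65,16): 16²+63² = 4225 = 65² → right
(21,17,23): 17²+21² = 730 > 529 = 23² → acute
(13,17,15): 13²+15² = 394 > 289 = 17² → acute
4 of the 6 are acute.

4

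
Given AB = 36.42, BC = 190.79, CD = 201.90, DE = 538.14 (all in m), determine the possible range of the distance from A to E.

The maximum is all hops collinear in one direction: 36.42 + 190.79 + 201.90 + 538.14 = 967.25.
The longest hop is 538.14; the others sum to 429.11. Folding the others back against it leaves at least 538.14 − 429.11 = 109.03.

109.03 ≤ AE ≤ 967.25 m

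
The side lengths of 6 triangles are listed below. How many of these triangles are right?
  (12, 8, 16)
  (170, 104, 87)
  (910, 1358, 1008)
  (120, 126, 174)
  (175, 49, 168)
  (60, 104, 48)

3

(12,8,16): 8²+12² = 208 < 256 = 16² → obtuse
(170,104,87): 87²+104² = 18385 < 28900 = 170² → obtuse
(910,1358,1008): 910²+1008² = 1844164 = 1358² → right
(120,126,174): 120²+126² = 30276 = 174² → right
(175,49,168): 49²+168² = 30625 = 175² → right
(60,104,48): 48²+60² = 5904 < 10816 = 104² → obtuse
3 of the 6 are right.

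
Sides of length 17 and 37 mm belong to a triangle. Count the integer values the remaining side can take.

The third side lies in the open interval (20, 54).
Integers from 21 to 53 inclusive: 53 − 21 + 1 = 33.

33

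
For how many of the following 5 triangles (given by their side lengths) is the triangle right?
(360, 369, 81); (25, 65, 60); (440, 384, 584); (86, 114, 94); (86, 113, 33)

(360,369,81): 81²+360² = 136161 = 369² → right
(25,65,60): 25²+60² = 4225 = 65² → right
(440,384,584): 384²+440² = 341056 = 584² → right
(86,114,94): 86²+94² = 16232 > 12996 = 114² → acute
(86,113,33): 33²+86² = 8485 < 12769 = 113² → obtuse
3 of the 5 are right.

3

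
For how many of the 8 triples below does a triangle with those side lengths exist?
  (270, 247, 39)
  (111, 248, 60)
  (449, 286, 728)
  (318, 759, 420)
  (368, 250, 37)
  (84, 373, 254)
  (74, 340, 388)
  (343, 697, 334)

3

(39,247,270): 39+247 > 270 → valid
(60,111,248): 60+111 ≤ 248 → not valid
(286,449,728): 286+449 > 728 → valid
(318,420,759): 318+420 ≤ 759 → not valid
(37,250,368): 37+250 ≤ 368 → not valid
(84,254,373): 84+254 ≤ 373 → not valid
(74,340,388): 74+340 > 388 → valid
(334,343,697): 334+343 ≤ 697 → not valid
3 of the 8 triples form a triangle.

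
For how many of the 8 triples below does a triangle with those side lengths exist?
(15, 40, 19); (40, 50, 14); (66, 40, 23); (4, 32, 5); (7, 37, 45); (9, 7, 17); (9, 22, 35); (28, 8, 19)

1

(15,19,40): 15+19 ≤ 40 → not valid
(14,40,50): 14+40 > 50 → valid
(23,40,66): 23+40 ≤ 66 → not valid
(4,5,32): 4+5 ≤ 32 → not valid
(7,37,45): 7+37 ≤ 45 → not valid
(7,9,17): 7+9 ≤ 17 → not valid
(9,22,35): 9+22 ≤ 35 → not valid
(8,19,28): 8+19 ≤ 28 → not valid
1 of the 8 triples forms a triangle.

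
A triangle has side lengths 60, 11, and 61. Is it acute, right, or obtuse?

Compare the square of the longest side to the sum of squares of the other two: 11² + 60² = 3721 = 61².

right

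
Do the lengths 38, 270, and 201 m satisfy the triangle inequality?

No

The longest side is 270, but the other two sum to only 239.
239 < 270, so the triangle inequality fails.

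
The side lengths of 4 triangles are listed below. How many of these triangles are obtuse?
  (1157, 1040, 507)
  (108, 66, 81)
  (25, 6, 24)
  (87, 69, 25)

3

(1157,1040,507): 507²+1040² = 1338649 = 1157² → right
(108,66,81): 66²+81² = 10917 < 11664 = 108² → obtuse
(25,6,24): 6²+24² = 612 < 625 = 25² → obtuse
(87,69,25): 25²+69² = 5386 < 7569 = 87² → obtuse
3 of the 4 are obtuse.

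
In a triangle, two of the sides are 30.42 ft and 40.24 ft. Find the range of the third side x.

9.82 < x < 70.66 (ft)

By the triangle inequality, x must be less than 30.42 + 40.24 = 70.66 and greater than |30.42 − 40.24| = 9.82.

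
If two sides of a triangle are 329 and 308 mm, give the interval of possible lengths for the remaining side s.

By the triangle inequality, s must be less than 329 + 308 = 637 and greater than |329 − 308| = 21.

21 < s < 637 (mm)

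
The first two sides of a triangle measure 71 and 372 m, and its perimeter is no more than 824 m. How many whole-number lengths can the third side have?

80

Triangle inequality: 301 < x < 443. Perimeter ≤ 824 gives x ≤ 824 − 71 − 372 = 381.
So 301 < x ≤ 381; integers 302 through 381: 80 values.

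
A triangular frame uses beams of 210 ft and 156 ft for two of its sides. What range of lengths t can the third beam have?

By the triangle inequality, t must be less than 210 + 156 = 366 and greater than |210 − 156| = 54.

54 < t < 366 (ft)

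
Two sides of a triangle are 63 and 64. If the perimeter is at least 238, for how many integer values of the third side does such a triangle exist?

Triangle inequality: 1 < x < 127. Perimeter ≥ 238 gives x ≥ 238 − 63 − 64 = 111.
So 111 ≤ x < 127; integers 111 through 126: 16 values.

16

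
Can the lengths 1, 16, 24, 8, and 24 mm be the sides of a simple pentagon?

A pentagon exists iff every side is shorter than the sum of the others — equivalently, the longest side is less than the sum of the rest.
Longest side 24 < 49 (sum of the remaining 4), so yes.

Yes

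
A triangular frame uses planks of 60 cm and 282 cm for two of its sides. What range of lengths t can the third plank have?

222 < t < 342

By the triangle inequality, t must be less than 60 + 282 = 342 and greater than |60 − 282| = 222.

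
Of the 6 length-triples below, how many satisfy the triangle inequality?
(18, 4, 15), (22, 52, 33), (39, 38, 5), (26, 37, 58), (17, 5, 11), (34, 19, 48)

5

(4,15,18): 4+15 > 18 → valid
(22,33,52): 22+33 > 52 → valid
(5,38,39): 5+38 > 39 → valid
(26,37,58): 26+37 > 58 → valid
(5,11,17): 5+11 ≤ 17 → not valid
(19,34,48): 19+34 > 48 → valid
5 of the 6 triples form a triangle.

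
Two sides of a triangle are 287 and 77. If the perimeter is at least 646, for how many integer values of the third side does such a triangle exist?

82

Triangle inequality: 210 < x < 364. Perimeter ≥ 646 gives x ≥ 646 − 287 − 77 = 282.
So 282 ≤ x < 364; integers 282 through 363: 82 values.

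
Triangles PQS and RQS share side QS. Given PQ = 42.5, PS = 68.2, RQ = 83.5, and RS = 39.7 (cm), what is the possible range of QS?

43.8 < QS < 110.7

From triangle PQS: |42.5 − 68.2| < QS < 42.5 + 68.2, i.e. 25.7 < QS < 110.7.
From triangle RQS: 43.8 < QS < 123.2.
Both must hold, so QS lies in the intersection.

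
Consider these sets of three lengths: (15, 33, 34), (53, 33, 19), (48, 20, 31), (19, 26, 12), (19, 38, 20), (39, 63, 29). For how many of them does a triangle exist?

(15,33,34): 15+33 > 34 → valid
(19,33,53): 19+33 ≤ 53 → not valid
(20,31,48): 20+31 > 48 → valid
(12,19,26): 12+19 > 26 → valid
(19,20,38): 19+20 > 38 → valid
(29,39,63): 29+39 > 63 → valid
5 of the 6 triples form a triangle.

5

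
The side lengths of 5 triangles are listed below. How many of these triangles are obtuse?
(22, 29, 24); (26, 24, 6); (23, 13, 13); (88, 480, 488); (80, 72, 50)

2

(22,29,24): 22²+24² = 1060 > 841 = 29² → acute
(26,24,6): 6²+24² = 612 < 676 = 26² → obtuse
(23,13,13): 13²+13² = 338 < 529 = 23² → obtuse
(88,480,488): 88²+480² = 238144 = 488² → right
(80,72,50): 50²+72² = 7684 > 6400 = 80² → acute
2 of the 5 are obtuse.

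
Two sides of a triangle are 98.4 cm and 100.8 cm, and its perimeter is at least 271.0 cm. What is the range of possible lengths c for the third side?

Triangle inequality alone gives 2.4 < c < 199.2.
The perimeter condition gives c ≥ 271.0 − 98.4 − 100.8 = 71.8.
Intersecting the two: 71.8 ≤ c < 199.2.

71.8 ≤ c < 199.2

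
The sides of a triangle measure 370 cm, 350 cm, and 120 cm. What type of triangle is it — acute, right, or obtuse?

Compare the square of the longest side to the sum of squares of the other two: 120² + 350² = 136900 = 370².

right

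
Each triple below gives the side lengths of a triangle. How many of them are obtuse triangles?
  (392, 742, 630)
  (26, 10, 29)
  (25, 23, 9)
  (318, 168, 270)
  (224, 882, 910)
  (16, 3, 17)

(392,742,630): 392²+630² = 550564 = 742² → right
(26,10,29): 10²+26² = 776 < 841 = 29² → obtuse
(25,23,9): 9²+23² = 610 < 625 = 25² → obtuse
(318,168,270): 168²+270² = 101124 = 318² → right
(224,882,910): 224²+882² = 828100 = 910² → right
(16,3,17): 3²+16² = 265 < 289 = 17² → obtuse
3 of the 6 are obtuse.

3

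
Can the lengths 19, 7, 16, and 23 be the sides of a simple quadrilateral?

A quadrilateral exists iff every side is shorter than the sum of the others — equivalently, the longest side is less than the sum of the rest.
Longest side 23 < 42 (sum of the remaining 3), so yes.

Yes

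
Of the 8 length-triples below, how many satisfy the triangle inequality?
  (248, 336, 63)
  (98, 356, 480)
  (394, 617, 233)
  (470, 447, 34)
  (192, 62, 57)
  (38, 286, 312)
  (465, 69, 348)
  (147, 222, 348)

4

(63,248,336): 63+248 ≤ 336 → not valid
(98,356,480): 98+356 ≤ 480 → not valid
(233,394,617): 233+394 > 617 → valid
(34,447,470): 34+447 > 470 → valid
(57,62,192): 57+62 ≤ 192 → not valid
(38,286,312): 38+286 > 312 → valid
(69,348,465): 69+348 ≤ 465 → not valid
(147,222,348): 147+222 > 348 → valid
4 of the 8 triples form a triangle.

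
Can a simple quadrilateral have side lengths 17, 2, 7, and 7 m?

No

For a quadrilateral, each side must be shorter than the sum of the others.
Here the longest side is 17, but the remaining 3 sides sum to only 16.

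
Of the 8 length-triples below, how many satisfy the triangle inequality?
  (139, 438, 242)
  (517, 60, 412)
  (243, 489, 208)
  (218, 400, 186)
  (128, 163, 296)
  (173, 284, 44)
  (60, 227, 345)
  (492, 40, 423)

1

(139,242,438): 139+242 ≤ 438 → not valid
(60,412,517): 60+412 ≤ 517 → not valid
(208,243,489): 208+243 ≤ 489 → not valid
(186,218,400): 186+218 > 400 → valid
(128,163,296): 128+163 ≤ 296 → not valid
(44,173,284): 44+173 ≤ 284 → not valid
(60,227,345): 60+227 ≤ 345 → not valid
(40,423,492): 40+423 ≤ 492 → not valid
1 of the 8 triples forms a triangle.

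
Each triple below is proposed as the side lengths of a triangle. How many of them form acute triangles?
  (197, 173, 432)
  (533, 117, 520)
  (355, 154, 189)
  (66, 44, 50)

1

(197,173,432): 173+197 ≤ 432, not a triangle
(533,117,520): 117²+520² = 284089 = 533² → right
(355,154,189): 154+189 ≤ 355, not a triangle
(66,44,50): 44²+50² = 4436 > 4356 = 66² → acute
1 of the 4 is acute.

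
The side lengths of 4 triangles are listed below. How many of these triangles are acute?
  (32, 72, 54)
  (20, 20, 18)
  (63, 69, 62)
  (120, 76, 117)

3

(32,72,54): 32²+54² = 3940 < 5184 = 72² → obtuse
(20,20,18): 18²+20² = 724 > 400 = 20² → acute
(63,69,62): 62²+63² = 7813 > 4761 = 69² → acute
(120,76,117): 76²+117² = 19465 > 14400 = 120² → acute
3 of the 4 are acute.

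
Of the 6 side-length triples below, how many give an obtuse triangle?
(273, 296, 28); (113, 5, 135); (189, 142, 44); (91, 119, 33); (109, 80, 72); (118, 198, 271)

4

(273,296,28): 28²+273² = 75313 < 87616 = 296² → obtuse
(113,5,135): 5+113 ≤ 135, not a triangle
(189,142,44): 44+142 ≤ 189, not a triangle
(91,119,33): 33²+91² = 9370 < 14161 = 119² → obtuse
(109,80,72): 72²+80² = 11584 < 11881 = 109² → obtuse
(118,198,271): 118²+198² = 53128 < 73441 = 271² → obtuse
4 of the 6 are obtuse.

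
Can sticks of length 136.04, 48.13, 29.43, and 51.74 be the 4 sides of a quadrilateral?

No

For a quadrilateral, each side must be shorter than the sum of the others.
Here the longest side is 136.04, but the remaining 3 sides sum to only 129.30.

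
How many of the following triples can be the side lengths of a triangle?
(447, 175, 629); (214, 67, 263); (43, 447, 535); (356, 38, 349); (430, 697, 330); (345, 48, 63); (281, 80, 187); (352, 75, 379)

4

(175,447,629): 175+447 ≤ 629 → not valid
(67,214,263): 67+214 > 263 → valid
(43,447,535): 43+447 ≤ 535 → not valid
(38,349,356): 38+349 > 356 → valid
(330,430,697): 330+430 > 697 → valid
(48,63,345): 48+63 ≤ 345 → not valid
(80,187,281): 80+187 ≤ 281 → not valid
(75,352,379): 75+352 > 379 → valid
4 of the 8 triples form a triangle.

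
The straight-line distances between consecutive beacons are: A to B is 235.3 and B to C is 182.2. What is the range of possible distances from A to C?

By the triangle inequality, |235.3 − 182.2| ≤ AC ≤ 235.3 + 182.2.

53.1 ≤ AC ≤ 417.5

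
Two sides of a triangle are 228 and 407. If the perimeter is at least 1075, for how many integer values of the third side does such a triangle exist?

195

Triangle inequality: 179 < x < 635. Perimeter ≥ 1075 gives x ≥ 1075 − 228 − 407 = 440.
So 440 ≤ x < 635; integers 440 through 634: 195 values.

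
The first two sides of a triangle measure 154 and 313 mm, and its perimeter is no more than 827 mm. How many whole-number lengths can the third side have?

Triangle inequality: 159 < x < 467. Perimeter ≤ 827 gives x ≤ 827 − 154 − 313 = 360.
So 159 < x ≤ 360; integers 160 through 360: 201 values.

201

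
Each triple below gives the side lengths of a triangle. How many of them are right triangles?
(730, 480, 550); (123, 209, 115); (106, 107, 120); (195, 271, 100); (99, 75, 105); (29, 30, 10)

1

(730,480,550): 480²+550² = 532900 = 730² → right
(123,209,115): 115²+123² = 28354 < 43681 = 209² → obtuse
(106,107,120): 106²+107² = 22685 > 14400 = 120² → acute
(195,271,100): 100²+195² = 48025 < 73441 = 271² → obtuse
(99,75,105): 75²+99² = 15426 > 11025 = 105² → acute
(29,30,10): 10²+29² = 941 > 900 = 30² → acute
1 of the 6 is right.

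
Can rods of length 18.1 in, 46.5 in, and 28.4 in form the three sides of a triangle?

No

The two shorter sides sum to 46.5, exactly equal to the longest side 46.5.
That gives only a degenerate (flat) triangle — the inequality must be strict.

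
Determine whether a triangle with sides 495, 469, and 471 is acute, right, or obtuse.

Compare the square of the longest side to the sum of squares of the other two: 469² + 471² = 441802 > 245025 = 495².

acute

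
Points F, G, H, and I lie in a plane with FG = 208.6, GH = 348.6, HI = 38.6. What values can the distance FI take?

The maximum is all hops collinear in one direction: 208.6 + 348.6 + 38.6 = 595.8.
The longest hop is 348.6; the others sum to 247.2. Folding the others back against it leaves at least 348.6 − 247.2 = 101.4.

101.4 ≤ FI ≤ 595.8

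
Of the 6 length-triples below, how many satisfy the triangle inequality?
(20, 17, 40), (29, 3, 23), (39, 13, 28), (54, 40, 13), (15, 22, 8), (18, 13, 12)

(17,20,40): 17+20 ≤ 40 → not valid
(3,23,29): 3+23 ≤ 29 → not valid
(13,28,39): 13+28 > 39 → valid
(13,40,54): 13+40 ≤ 54 → not valid
(8,15,22): 8+15 > 22 → valid
(12,13,18): 12+13 > 18 → valid
3 of the 6 triples form a triangle.

3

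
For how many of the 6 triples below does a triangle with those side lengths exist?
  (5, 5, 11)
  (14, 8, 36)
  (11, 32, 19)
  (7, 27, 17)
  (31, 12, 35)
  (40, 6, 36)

(5,5,11): 5+5 ≤ 11 → not valid
(8,14,36): 8+14 ≤ 36 → not valid
(11,19,32): 11+19 ≤ 32 → not valid
(7,17,27): 7+17 ≤ 27 → not valid
(12,31,35): 12+31 > 35 → valid
(6,36,40): 6+36 > 40 → valid
2 of the 6 triples form a triangle.

2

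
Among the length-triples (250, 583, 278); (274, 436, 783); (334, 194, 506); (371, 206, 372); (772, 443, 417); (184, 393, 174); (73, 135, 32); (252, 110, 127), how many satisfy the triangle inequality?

3

(250,278,583): 250+278 ≤ 583 → not valid
(274,436,783): 274+436 ≤ 783 → not valid
(194,334,506): 194+334 > 506 → valid
(206,371,372): 206+371 > 372 → valid
(417,443,772): 417+443 > 772 → valid
(174,184,393): 174+184 ≤ 393 → not valid
(32,73,135): 32+73 ≤ 135 → not valid
(110,127,252): 110+127 ≤ 252 → not valid
3 of the 8 triples form a triangle.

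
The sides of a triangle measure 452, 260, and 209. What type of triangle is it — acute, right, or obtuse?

Compare the square of the longest side to the sum of squares of the other two: 209² + 260² = 111281 < 204304 = 452².

obtuse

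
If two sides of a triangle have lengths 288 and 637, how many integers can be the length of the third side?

The third side lies in the open interval (349, 925).
Integers from 350 to 924 inclusive: 924 − 350 + 1 = 575.

575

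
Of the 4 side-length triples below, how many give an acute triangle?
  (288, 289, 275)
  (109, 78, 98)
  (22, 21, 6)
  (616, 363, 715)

(288,289,275): 275²+288² = 158569 > 83521 = 289² → acute
(109,78,98): 78²+98² = 15688 > 11881 = 109² → acute
(22,21,6): 6²+21² = 477 < 484 = 22² → obtuse
(616,363,715): 363²+616² = 511225 = 715² → right
2 of the 4 are acute.

2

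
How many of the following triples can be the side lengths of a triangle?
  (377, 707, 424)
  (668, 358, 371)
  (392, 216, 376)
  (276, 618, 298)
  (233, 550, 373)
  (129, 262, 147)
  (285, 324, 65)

(377,424,707): 377+424 > 707 → valid
(358,371,668): 358+371 > 668 → valid
(216,376,392): 216+376 > 392 → valid
(276,298,618): 276+298 ≤ 618 → not valid
(233,373,550): 233+373 > 550 → valid
(129,147,262): 129+147 > 262 → valid
(65,285,324): 65+285 > 324 → valid
6 of the 7 triples form a triangle.

6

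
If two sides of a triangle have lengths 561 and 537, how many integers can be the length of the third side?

The third side lies in the open interval (24, 1098).
Integers from 25 to 1097 inclusive: 1097 − 25 + 1 = 1073.

1073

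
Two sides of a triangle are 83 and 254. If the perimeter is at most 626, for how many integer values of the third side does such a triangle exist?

Triangle inequality: 171 < x < 337. Perimeter ≤ 626 gives x ≤ 626 − 83 − 254 = 289.
So 171 < x ≤ 289; integers 172 through 289: 118 values.

118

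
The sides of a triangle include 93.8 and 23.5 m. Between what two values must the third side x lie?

By the triangle inequality, x must be less than 93.8 + 23.5 = 117.3 and greater than |93.8 − 23.5| = 70.3.

70.3 < x < 117.3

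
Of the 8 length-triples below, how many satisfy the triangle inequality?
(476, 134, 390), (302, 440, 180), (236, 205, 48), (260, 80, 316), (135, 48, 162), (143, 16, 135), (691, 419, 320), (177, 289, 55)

(134,390,476): 134+390 > 476 → valid
(180,302,440): 180+302 > 440 → valid
(48,205,236): 48+205 > 236 → valid
(80,260,316): 80+260 > 316 → valid
(48,135,162): 48+135 > 162 → valid
(16,135,143): 16+135 > 143 → valid
(320,419,691): 320+419 > 691 → valid
(55,177,289): 55+177 ≤ 289 → not valid
7 of the 8 triples form a triangle.

7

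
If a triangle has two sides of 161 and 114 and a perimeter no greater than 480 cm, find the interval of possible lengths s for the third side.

Triangle inequality alone gives 47 < s < 275.
The perimeter condition gives s ≤ 480 − 161 − 114 = 205.
Intersecting the two: 47 < s ≤ 205.

47 < s ≤ 205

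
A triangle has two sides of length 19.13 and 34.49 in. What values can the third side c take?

By the triangle inequality, c must be less than 19.13 + 34.49 = 53.62 and greater than |19.13 − 34.49| = 15.36.

15.36 < c < 53.62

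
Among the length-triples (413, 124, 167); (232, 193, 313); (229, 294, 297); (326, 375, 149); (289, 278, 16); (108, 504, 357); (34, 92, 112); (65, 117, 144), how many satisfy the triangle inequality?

(124,167,413): 124+167 ≤ 413 → not valid
(193,232,313): 193+232 > 313 → valid
(229,294,297): 229+294 > 297 → valid
(149,326,375): 149+326 > 375 → valid
(16,278,289): 16+278 > 289 → valid
(108,357,504): 108+357 ≤ 504 → not valid
(34,92,112): 34+92 > 112 → valid
(65,117,144): 65+117 > 144 → valid
6 of the 8 triples form a triangle.

6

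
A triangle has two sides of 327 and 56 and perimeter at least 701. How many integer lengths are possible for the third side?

Triangle inequality: 271 < x < 383. Perimeter ≥ 701 gives x ≥ 701 − 327 − 56 = 318.
So 318 ≤ x < 383; integers 318 through 382: 65 values.

65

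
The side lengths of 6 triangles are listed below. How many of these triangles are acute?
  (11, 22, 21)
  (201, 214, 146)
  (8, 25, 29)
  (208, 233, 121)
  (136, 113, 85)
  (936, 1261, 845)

4

(11,22,21): 11²+21² = 562 > 484 = 22² → acute
(201,214,146): 146²+201² = 61717 > 45796 = 214² → acute
(8,25,29): 8²+25² = 689 < 841 = 29² → obtuse
(208,233,121): 121²+208² = 57905 > 54289 = 233² → acute
(136,113,85): 85²+113² = 19994 > 18496 = 136² → acute
(936,1261,845): 845²+936² = 1590121 = 1261² → right
4 of the 6 are acute.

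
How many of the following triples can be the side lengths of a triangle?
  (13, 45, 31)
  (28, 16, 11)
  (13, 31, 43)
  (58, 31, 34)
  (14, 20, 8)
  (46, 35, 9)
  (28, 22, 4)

3

(13,31,45): 13+31 ≤ 45 → not valid
(11,16,28): 11+16 ≤ 28 → not valid
(13,31,43): 13+31 > 43 → valid
(31,34,58): 31+34 > 58 → valid
(8,14,20): 8+14 > 20 → valid
(9,35,46): 9+35 ≤ 46 → not valid
(4,22,28): 4+22 ≤ 28 → not valid
3 of the 7 triples form a triangle.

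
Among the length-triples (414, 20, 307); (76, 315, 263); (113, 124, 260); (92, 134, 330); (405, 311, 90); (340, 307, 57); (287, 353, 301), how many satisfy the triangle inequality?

3

(20,307,414): 20+307 ≤ 414 → not valid
(76,263,315): 76+263 > 315 → valid
(113,124,260): 113+124 ≤ 260 → not valid
(92,134,330): 92+134 ≤ 330 → not valid
(90,311,405): 90+311 ≤ 405 → not valid
(57,307,340): 57+307 > 340 → valid
(287,301,353): 287+301 > 353 → valid
3 of the 7 triples form a triangle.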